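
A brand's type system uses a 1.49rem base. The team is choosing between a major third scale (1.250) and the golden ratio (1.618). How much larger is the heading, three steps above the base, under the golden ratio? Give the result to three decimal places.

3.401rem

Major third: 1.49 × 1.250³ = 2.91016rem
Golden ratio: 1.49 × 1.618³ = 6.31134rem
Difference: 6.31134 − 2.91016 = 3.40118rem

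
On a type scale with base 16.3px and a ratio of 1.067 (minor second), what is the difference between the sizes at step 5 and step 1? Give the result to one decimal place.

5.2px

Step 1: 16.3 × 1.067 = 17.392px
Step 5: 16.3 × 1.067⁵ = 22.543px
Difference: 22.543 − 17.392 = 5.151px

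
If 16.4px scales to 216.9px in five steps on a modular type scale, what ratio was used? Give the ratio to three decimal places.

1.676

The ratio satisfies 16.4 × r⁵ = 216.9, so r = (216.9 / 16.4)^(1/5).
r = 13.2256^(1/5) ≈ 1.6760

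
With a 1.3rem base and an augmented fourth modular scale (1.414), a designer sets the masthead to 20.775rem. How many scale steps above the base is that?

8

1.414ⁿ = 20.775 / 1.3 = 15.9808
n = ln(15.9808) / ln(1.414) = 2.7714 / 0.3464 ≈ 8.00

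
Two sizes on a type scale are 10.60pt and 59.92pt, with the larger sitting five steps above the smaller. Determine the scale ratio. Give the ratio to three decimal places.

The ratio satisfies 10.60 × r⁵ = 59.92, so r = (59.92 / 10.60)^(1/5).
r = 5.6528^(1/5) ≈ 1.4140

1.414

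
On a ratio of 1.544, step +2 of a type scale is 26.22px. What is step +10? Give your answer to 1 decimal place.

The gap is 10 − (2) = 8 steps, so the factor is 1.544^8.
26.22 × 1.544⁸ = 26.22 × 32.29820 ≈ 846.859

846.9px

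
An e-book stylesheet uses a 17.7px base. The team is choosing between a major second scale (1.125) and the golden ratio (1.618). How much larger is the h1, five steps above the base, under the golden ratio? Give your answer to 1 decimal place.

Major second: 17.7 × 1.125⁵ = 31.896px
Golden ratio: 17.7 × 1.618⁵ = 196.275px
Difference: 196.275 − 31.896 = 164.379px

164.4px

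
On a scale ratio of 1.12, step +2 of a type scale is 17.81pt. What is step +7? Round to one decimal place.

Moving from step +2 to step +7 is 5 steps up, so multiply by r⁵.
17.81 × 1.12⁵ = 17.81 × 1.76234 ≈ 31.387

31.4pt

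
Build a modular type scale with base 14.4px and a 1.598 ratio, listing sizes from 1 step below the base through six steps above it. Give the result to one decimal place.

9.0px, 14.4px, 23.0px, 36.8px, 58.8px, 93.9px, 150.1px, 239.8px

Step -1: 14.4 ÷ 1.598 = 9.0
Step 0: 14.4px
Step 1: 14.4 × 1.598 = 23.0
Step 2: 14.4 × 1.598² = 36.8
Step 3: 14.4 × 1.598³ = 58.8
Step 4: 14.4 × 1.598⁴ = 93.9
Step 5: 14.4 × 1.598⁵ = 150.1
Step 6: 14.4 × 1.598⁶ = 239.8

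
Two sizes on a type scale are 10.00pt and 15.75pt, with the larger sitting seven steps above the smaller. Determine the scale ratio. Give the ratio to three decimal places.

The ratio satisfies 10.00 × r⁷ = 15.75, so r = (15.75 / 10.00)^(1/7).
r = 1.5750^(1/7) ≈ 1.0670

1.067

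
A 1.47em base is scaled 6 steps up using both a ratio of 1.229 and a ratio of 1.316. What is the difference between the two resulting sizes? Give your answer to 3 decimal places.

2.570em

At 1.229: 1.47 × 1.229⁶ = 5.06557em
At 1.316: 1.47 × 1.316⁶ = 7.63577em
Difference: 7.63577 − 5.06557 = 2.57020em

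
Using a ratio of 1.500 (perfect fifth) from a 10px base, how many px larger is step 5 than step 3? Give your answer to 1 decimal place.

42.2px

Step 3: 10.0 × 1.500³ = 33.750px
Step 5: 10.0 × 1.500⁵ = 75.938px
Difference: 75.938 − 33.750 = 42.188px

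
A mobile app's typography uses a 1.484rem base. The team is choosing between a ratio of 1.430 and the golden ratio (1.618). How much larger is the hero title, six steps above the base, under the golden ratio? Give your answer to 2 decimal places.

At 1.430: 1.484 × 1.430⁶ = 12.6897rem
Golden ratio: 1.484 × 1.618⁶ = 26.6259rem
Difference: 26.6259 − 12.6897 = 13.9362rem

13.94rem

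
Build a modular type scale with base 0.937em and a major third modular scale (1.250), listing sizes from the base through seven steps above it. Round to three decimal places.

0.937em, 1.171em, 1.464em, 1.830em, 2.288em, 2.859em, 3.574em, 4.468em

Step 0: 0.937em
Step 1: 0.937 × 1.250 = 1.171
Step 2: 0.937 × 1.250² = 1.464
Step 3: 0.937 × 1.250³ = 1.830
Step 4: 0.937 × 1.250⁴ = 2.288
Step 5: 0.937 × 1.250⁵ = 2.859
Step 6: 0.937 × 1.250⁶ = 3.574
Step 7: 0.937 × 1.250⁷ = 4.468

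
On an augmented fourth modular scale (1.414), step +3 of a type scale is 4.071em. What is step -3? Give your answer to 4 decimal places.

0.5093em

4.071 ÷ 1.414⁶ = 4.071 ÷ 7.99275 ≈ 0.5093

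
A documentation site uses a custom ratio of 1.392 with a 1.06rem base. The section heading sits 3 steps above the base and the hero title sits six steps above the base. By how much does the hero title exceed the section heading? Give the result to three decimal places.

4.852rem

Step 3: 1.06 × 1.392³ = 2.85906rem
Step 6: 1.06 × 1.392⁶ = 7.71154rem
Difference: 7.71154 − 2.85906 = 4.85248rem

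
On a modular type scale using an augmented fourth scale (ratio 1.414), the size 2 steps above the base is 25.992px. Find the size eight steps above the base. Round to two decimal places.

The gap is 8 − (2) = 6 steps, so the factor is 1.414^6.
25.992 × 1.414⁶ = 25.992 × 7.99275 ≈ 207.748

207.75px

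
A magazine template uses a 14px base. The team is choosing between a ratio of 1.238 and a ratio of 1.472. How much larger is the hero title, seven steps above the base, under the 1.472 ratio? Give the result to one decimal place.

At 1.238: 14.0 × 1.238⁷ = 62.398px
At 1.472: 14.0 × 1.472⁷ = 209.644px
Difference: 209.644 − 62.398 = 147.246px

147.2px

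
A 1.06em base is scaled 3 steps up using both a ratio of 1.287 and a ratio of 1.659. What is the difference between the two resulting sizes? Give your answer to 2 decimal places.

At 1.287: 1.06 × 1.287³ = 2.2597em
At 1.659: 1.06 × 1.659³ = 4.8400em
Difference: 4.8400 − 2.2597 = 2.5803em

2.58em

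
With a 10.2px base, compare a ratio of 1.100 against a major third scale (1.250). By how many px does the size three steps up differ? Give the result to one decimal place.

At 1.100: 10.2 × 1.100³ = 13.576px
Major third: 10.2 × 1.250³ = 19.922px
Difference: 19.922 − 13.576 = 6.346px

6.3px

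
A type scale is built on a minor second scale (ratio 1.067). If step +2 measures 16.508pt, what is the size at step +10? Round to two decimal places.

16.508 × 1.067⁸ = 16.508 × 1.68002 ≈ 27.734

27.73pt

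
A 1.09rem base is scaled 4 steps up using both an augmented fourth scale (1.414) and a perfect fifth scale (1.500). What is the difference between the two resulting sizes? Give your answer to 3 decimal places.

1.161rem

Augmented fourth: 1.09 × 1.414⁴ = 4.35737rem
Perfect fifth: 1.09 × 1.500⁴ = 5.51813rem
Difference: 5.51813 − 4.35737 = 1.16076rem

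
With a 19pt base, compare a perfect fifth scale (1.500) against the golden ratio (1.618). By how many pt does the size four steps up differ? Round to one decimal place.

Perfect fifth: 19.0 × 1.500⁴ = 96.188pt
Golden ratio: 19.0 × 1.618⁴ = 130.217pt
Difference: 130.217 − 96.188 = 34.029pt

34.0pt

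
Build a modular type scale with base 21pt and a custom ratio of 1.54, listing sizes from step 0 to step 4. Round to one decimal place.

Step 0: 21pt
Step 1: 21.0 × 1.54 = 32.3
Step 2: 21.0 × 1.54² = 49.8
Step 3: 21.0 × 1.54³ = 76.7
Step 4: 21.0 × 1.54⁴ = 118.1

21.0pt, 32.3pt, 49.8pt, 76.7pt, 118.1pt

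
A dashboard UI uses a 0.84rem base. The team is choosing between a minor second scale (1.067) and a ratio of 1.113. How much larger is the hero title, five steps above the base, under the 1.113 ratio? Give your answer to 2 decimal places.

Minor second: 0.84 × 1.067⁵ = 1.1617rem
At 1.113: 0.84 × 1.113⁵ = 1.4347rem
Difference: 1.4347 − 1.1617 = 0.2730rem

0.27rem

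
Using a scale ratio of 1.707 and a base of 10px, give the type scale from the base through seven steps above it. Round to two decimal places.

10.00px, 17.07px, 29.14px, 49.74px, 84.91px, 144.93px, 247.40px, 422.31px

Step 0: 10px
Step 1: 10.0 × 1.707 = 17.07
Step 2: 10.0 × 1.707² = 29.14
Step 3: 10.0 × 1.707³ = 49.74
Step 4: 10.0 × 1.707⁴ = 84.91
Step 5: 10.0 × 1.707⁵ = 144.93
Step 6: 10.0 × 1.707⁶ = 247.40
Step 7: 10.0 × 1.707⁷ = 422.31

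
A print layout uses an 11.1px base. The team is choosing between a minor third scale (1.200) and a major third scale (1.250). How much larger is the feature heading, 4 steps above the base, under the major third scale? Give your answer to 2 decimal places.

4.08px

Minor third: 11.1 × 1.200⁴ = 23.0170px
Major third: 11.1 × 1.250⁴ = 27.0996px
Difference: 27.0996 − 23.0170 = 4.0826px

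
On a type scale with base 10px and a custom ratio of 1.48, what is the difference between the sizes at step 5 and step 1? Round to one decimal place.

56.2px

Step 1: 10.0 × 1.48 = 14.800px
Step 5: 10.0 × 1.48⁵ = 71.008px
Difference: 71.008 − 14.800 = 56.208px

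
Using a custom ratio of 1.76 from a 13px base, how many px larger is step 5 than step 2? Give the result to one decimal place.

179.3px

Step 2: 13.0 × 1.76² = 40.269px
Step 5: 13.0 × 1.76⁵ = 219.536px
Difference: 219.536 − 40.269 = 179.267px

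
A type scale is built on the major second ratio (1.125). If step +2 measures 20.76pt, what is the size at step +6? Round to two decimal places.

The gap is 6 − (2) = 4 steps, so the factor is 1.125^4.
20.76 × 1.125⁴ = 20.76 × 1.60181 ≈ 33.254

33.25pt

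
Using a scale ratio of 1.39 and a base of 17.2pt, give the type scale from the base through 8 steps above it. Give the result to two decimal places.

Step 0: 17.2pt
Step 1: 17.2 × 1.39 = 23.91
Step 2: 17.2 × 1.39² = 33.23
Step 3: 17.2 × 1.39³ = 46.19
Step 4: 17.2 × 1.39⁴ = 64.21
Step 5: 17.2 × 1.39⁵ = 89.25
Step 6: 17.2 × 1.39⁶ = 124.06
Step 7: 17.2 × 1.39⁷ = 172.44
Step 8: 17.2 × 1.39⁸ = 239.69

17.20pt, 23.91pt, 33.23pt, 46.19pt, 64.21pt, 89.25pt, 124.06pt, 172.44pt, 239.69pt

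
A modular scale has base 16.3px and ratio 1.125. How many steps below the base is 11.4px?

1.125ⁿ = 16.3 / 11.4 = 1.4298
n = ln(1.4298) / ln(1.125) = 0.3576 / 0.1178 ≈ 3.04

3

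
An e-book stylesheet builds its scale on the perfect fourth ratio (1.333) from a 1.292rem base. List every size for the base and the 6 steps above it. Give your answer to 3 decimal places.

Step 0: 1.292rem
Step 1: 1.292 × 1.333 = 1.722
Step 2: 1.292 × 1.333² = 2.296
Step 3: 1.292 × 1.333³ = 3.060
Step 4: 1.292 × 1.333⁴ = 4.079
Step 5: 1.292 × 1.333⁵ = 5.438
Step 6: 1.292 × 1.333⁶ = 7.248

1.292rem, 1.722rem, 2.296rem, 3.060rem, 4.079rem, 5.438rem, 7.248rem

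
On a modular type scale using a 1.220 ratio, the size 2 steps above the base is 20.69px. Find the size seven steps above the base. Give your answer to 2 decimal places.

55.92px

20.69 × 1.220⁵ = 20.69 × 2.70271 ≈ 55.919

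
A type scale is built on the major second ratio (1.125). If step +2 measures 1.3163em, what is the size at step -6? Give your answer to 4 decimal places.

1.3163 ÷ 1.125⁸ = 1.3163 ÷ 2.56578 ≈ 0.5130

0.5130em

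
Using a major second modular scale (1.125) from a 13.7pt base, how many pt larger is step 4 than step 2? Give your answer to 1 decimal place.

4.6pt

Step 2: 13.7 × 1.125² = 17.339pt
Step 4: 13.7 × 1.125⁴ = 21.945pt
Difference: 21.945 − 17.339 = 4.606pt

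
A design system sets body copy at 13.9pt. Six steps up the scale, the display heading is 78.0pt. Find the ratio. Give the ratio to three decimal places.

1.333

r⁶ = 78.0 / 13.9, so r = (78.0/13.9)^(1/6).
r = 5.6115^(1/6) ≈ 1.3331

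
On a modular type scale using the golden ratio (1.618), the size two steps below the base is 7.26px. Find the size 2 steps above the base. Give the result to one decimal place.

49.8px

7.26 × 1.618⁴ = 7.26 × 6.85353 ≈ 49.757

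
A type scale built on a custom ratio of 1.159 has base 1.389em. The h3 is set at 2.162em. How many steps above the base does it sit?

3

1.159ⁿ = 2.162 / 1.389 = 1.5565
n = ln(1.5565) / ln(1.159) = 0.4424 / 0.1476 ≈ 3.00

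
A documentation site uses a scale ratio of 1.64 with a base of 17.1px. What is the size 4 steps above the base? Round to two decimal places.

123.70px

17.1 × 1.64⁴ = 17.1 × 7.23395 ≈ 123.70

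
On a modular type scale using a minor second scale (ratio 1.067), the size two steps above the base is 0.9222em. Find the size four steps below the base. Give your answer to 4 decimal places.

0.6249em

The gap is -4 − (2) = -6 steps, so the factor is 1.067^-6.
0.9222 ÷ 1.067⁶ = 0.9222 ÷ 1.47566 ≈ 0.6249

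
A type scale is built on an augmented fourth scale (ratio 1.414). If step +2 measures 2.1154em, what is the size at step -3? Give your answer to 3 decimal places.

0.374em

The gap is -3 − (2) = -5 steps, so the factor is 1.414^-5.
2.1154 ÷ 1.414⁵ = 2.1154 ÷ 5.65258 ≈ 0.374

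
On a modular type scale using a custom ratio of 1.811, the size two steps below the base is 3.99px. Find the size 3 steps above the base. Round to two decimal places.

77.73px

3.99 × 1.811⁵ = 3.99 × 19.48015 ≈ 77.726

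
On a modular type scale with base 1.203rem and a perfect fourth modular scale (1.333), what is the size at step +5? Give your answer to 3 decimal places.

Each step on a modular scale multiplies by the ratio, so the size n steps from the base is base × ratioⁿ.
1.203 × 1.333⁵ = 1.203 × 4.20873 ≈ 5.063

5.063rem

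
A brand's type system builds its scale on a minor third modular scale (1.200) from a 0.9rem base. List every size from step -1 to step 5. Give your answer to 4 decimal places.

Step -1: 0.9 ÷ 1.200 = 0.7500
Step 0: 0.9rem
Step 1: 0.9 × 1.200 = 1.0800
Step 2: 0.9 × 1.200² = 1.2960
Step 3: 0.9 × 1.200³ = 1.5552
Step 4: 0.9 × 1.200⁴ = 1.8662
Step 5: 0.9 × 1.200⁵ = 2.2395

0.7500rem, 0.9000rem, 1.0800rem, 1.2960rem, 1.5552rem, 1.8662rem, 2.2395rem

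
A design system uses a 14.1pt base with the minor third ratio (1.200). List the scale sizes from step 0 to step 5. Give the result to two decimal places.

14.10pt, 16.92pt, 20.30pt, 24.36pt, 29.24pt, 35.09pt

Step 0: 14.1pt
Step 1: 14.1 × 1.200 = 16.92
Step 2: 14.1 × 1.200² = 20.30
Step 3: 14.1 × 1.200³ = 24.36
Step 4: 14.1 × 1.200⁴ = 29.24
Step 5: 14.1 × 1.200⁵ = 35.09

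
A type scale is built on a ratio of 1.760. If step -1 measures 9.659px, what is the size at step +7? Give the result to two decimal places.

9.659 × 1.760⁸ = 9.659 × 92.06644 ≈ 889.270

889.27px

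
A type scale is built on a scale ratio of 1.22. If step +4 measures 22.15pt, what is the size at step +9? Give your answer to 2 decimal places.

59.86pt

Moving from step +4 to step +9 is 5 steps up, so multiply by r⁵.
22.15 × 1.22⁵ = 22.15 × 2.70271 ≈ 59.865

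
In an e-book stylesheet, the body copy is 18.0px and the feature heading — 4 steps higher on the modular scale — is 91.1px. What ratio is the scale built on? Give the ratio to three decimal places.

1.500

The ratio satisfies 18.0 × r⁴ = 91.1, so r = (91.1 / 18.0)^(1/4).
r = 5.0611^(1/4) ≈ 1.4999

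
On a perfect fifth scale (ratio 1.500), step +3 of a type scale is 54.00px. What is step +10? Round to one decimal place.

922.6px

54.00 × 1.500⁷ = 54.00 × 17.08594 ≈ 922.641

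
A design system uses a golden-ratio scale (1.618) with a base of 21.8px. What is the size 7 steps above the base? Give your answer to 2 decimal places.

A modular type scale is a geometric sequence: sizeₙ = base × rⁿ.
21.8 × 1.618⁷ = 21.8 × 29.03017 ≈ 632.86

632.86px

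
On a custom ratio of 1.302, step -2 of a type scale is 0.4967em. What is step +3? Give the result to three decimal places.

1.858em

The gap is 3 − (-2) = 5 steps, so the factor is 1.302^5.
0.4967 × 1.302⁵ = 0.4967 × 3.74158 ≈ 1.858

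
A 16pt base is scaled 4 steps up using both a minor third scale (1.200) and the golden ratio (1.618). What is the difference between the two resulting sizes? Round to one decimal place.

Minor third: 16.0 × 1.200⁴ = 33.178pt
Golden ratio: 16.0 × 1.618⁴ = 109.656pt
Difference: 109.656 − 33.178 = 76.478pt

76.5pt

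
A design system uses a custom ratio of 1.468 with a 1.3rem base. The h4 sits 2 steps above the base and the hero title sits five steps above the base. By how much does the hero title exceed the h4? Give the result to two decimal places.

6.06rem

Step 2: 1.3 × 1.468² = 2.8015rem
Step 5: 1.3 × 1.468⁵ = 8.8629rem
Difference: 8.8629 − 2.8015 = 6.0614rem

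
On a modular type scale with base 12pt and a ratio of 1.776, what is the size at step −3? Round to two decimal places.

12.0 ÷ 1.776³ = 12.0 ÷ 5.60182 ≈ 2.14

2.14pt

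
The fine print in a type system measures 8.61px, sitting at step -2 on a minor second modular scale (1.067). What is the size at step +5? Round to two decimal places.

13.56px

8.61 × 1.067⁷ = 8.61 × 1.57453 ≈ 13.557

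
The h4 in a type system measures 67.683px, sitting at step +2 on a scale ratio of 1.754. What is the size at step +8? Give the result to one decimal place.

1970.9px

Moving from step +2 to step +8 is 6 steps up, so multiply by r⁶.
67.683 × 1.754⁶ = 67.683 × 29.11907 ≈ 1970.866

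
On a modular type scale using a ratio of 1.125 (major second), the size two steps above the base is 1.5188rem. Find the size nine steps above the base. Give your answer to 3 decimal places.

1.5188 × 1.125⁷ = 1.5188 × 2.28070 ≈ 3.464

3.464rem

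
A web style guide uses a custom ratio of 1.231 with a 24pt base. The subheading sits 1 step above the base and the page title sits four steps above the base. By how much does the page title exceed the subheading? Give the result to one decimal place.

25.6pt

Step 1: 24.0 × 1.231 = 29.544pt
Step 4: 24.0 × 1.231⁴ = 55.112pt
Difference: 55.112 − 29.544 = 25.568pt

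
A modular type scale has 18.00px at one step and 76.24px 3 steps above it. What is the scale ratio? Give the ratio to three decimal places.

r³ = 76.24 / 18.00, so r = (76.24/18.00)^(1/3).
r = 4.2356^(1/3) ≈ 1.6180

1.618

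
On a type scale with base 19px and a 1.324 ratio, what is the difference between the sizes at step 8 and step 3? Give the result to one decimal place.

135.3px

Step 3: 19.0 × 1.324³ = 44.098px
Step 8: 19.0 × 1.324⁸ = 179.414px
Difference: 179.414 − 44.098 = 135.316px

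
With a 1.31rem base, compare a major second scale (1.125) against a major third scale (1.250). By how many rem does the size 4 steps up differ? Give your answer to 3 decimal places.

Major second: 1.31 × 1.125⁴ = 2.09837rem
Major third: 1.31 × 1.250⁴ = 3.19824rem
Difference: 3.19824 − 2.09837 = 1.09987rem

1.100rem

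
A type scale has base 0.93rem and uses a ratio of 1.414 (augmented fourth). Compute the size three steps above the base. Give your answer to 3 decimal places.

Every step multiplies by the scale ratio.
0.93 × 1.414³ = 0.93 × 2.82715 ≈ 2.629

2.629rem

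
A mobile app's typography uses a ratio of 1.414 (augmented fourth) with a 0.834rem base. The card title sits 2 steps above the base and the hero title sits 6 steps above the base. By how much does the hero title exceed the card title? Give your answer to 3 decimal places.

4.998rem

Step 2: 0.834 × 1.414² = 1.66750rem
Step 6: 0.834 × 1.414⁶ = 6.66596rem
Difference: 6.66596 − 1.66750 = 4.99846rem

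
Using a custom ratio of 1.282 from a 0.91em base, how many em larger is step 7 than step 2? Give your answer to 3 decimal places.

Step 2: 0.91 × 1.282² = 1.49561em
Step 7: 0.91 × 1.282⁷ = 5.17914em
Difference: 5.17914 − 1.49561 = 3.68353em

3.684em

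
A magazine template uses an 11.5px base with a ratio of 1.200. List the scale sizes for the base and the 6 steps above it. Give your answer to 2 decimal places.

Step 0: 11.5px
Step 1: 11.5 × 1.200 = 13.80
Step 2: 11.5 × 1.200² = 16.56
Step 3: 11.5 × 1.200³ = 19.87
Step 4: 11.5 × 1.200⁴ = 23.85
Step 5: 11.5 × 1.200⁵ = 28.62
Step 6: 11.5 × 1.200⁶ = 34.34

11.50px, 13.80px, 16.56px, 19.87px, 23.85px, 28.62px, 34.34px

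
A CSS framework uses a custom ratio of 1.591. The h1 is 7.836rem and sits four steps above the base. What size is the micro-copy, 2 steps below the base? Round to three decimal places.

0.483rem

7.836 ÷ 1.591⁶ = 7.836 ÷ 16.21889 ≈ 0.483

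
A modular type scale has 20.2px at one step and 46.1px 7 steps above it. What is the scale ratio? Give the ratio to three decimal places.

1.125

r⁷ = 46.1 / 20.2, so r = (46.1/20.2)^(1/7).
r = 2.2822^(1/7) ≈ 1.1251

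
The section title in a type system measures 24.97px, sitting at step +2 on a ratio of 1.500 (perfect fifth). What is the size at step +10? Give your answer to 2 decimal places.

639.95px

The gap is 10 − (2) = 8 steps, so the factor is 1.500^8.
24.97 × 1.500⁸ = 24.97 × 25.62891 ≈ 639.954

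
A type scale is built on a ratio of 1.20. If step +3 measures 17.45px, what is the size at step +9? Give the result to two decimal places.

52.11px

Moving from step +3 to step +9 is 6 steps up, so multiply by r⁶.
17.45 × 1.20⁶ = 17.45 × 2.98598 ≈ 52.105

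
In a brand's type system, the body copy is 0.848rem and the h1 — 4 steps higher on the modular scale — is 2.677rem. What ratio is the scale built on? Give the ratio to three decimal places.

1.333

The ratio satisfies 0.848 × r⁴ = 2.677, so r = (2.677 / 0.848)^(1/4).
r = 3.1568^(1/4) ≈ 1.3329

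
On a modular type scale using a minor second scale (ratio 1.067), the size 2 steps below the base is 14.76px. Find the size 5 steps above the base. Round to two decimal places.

14.76 × 1.067⁷ = 14.76 × 1.57453 ≈ 23.240

23.24px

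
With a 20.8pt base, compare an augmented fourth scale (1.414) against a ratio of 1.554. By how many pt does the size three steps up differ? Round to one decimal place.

19.3pt

Augmented fourth: 20.8 × 1.414³ = 58.805pt
At 1.554: 20.8 × 1.554³ = 78.058pt
Difference: 78.058 − 58.805 = 19.253pt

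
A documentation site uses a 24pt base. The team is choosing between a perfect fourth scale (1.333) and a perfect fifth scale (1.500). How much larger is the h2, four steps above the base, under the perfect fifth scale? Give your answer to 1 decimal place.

Perfect fourth: 24.0 × 1.333⁴ = 75.776pt
Perfect fifth: 24.0 × 1.500⁴ = 121.500pt
Difference: 121.500 − 75.776 = 45.724pt

45.7pt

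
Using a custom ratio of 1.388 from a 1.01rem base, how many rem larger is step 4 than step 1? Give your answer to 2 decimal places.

Step 1: 1.01 × 1.388 = 1.4019rem
Step 4: 1.01 × 1.388⁴ = 3.7487rem
Difference: 3.7487 − 1.4019 = 2.3468rem

2.35rem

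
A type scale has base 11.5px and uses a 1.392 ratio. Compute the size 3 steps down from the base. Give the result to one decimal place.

Each step on a modular scale multiplies by the ratio, so the size n steps from the base is base × ratioⁿ.
11.5 ÷ 1.392³ = 11.5 ÷ 2.69723 ≈ 4.26

4.3px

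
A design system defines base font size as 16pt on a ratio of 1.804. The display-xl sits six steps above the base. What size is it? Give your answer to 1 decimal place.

551.5pt

16.0 × 1.804⁶ = 16.0 × 34.46825 ≈ 551.49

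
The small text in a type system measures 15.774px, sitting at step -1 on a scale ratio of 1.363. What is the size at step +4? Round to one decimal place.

Moving from step -1 to step +4 is 5 steps up, so multiply by r⁵.
15.774 × 1.363⁵ = 15.774 × 4.70413 ≈ 74.203

74.2px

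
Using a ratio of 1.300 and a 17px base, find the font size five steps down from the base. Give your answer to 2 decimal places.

4.58px

17.0 ÷ 1.300⁵ = 17.0 ÷ 3.71293 ≈ 4.58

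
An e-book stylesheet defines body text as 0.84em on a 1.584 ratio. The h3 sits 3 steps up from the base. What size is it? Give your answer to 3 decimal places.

Each step on a modular scale multiplies by the ratio, so the size n steps from the base is base × ratioⁿ.
0.84 × 1.584³ = 0.84 × 3.97434 ≈ 3.338

3.338em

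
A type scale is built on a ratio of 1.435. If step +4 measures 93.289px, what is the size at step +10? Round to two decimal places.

Moving from step +4 to step +10 is 6 steps up, so multiply by r⁶.
93.289 × 1.435⁶ = 93.289 × 8.73195 ≈ 814.595

814.60px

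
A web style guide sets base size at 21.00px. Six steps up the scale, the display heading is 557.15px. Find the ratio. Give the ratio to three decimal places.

r⁶ = 557.15 / 21.00, so r = (557.15/21.00)^(1/6).
r = 26.5310^(1/6) ≈ 1.7270

1.727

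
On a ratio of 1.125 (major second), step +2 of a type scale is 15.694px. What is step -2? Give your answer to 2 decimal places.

15.694 ÷ 1.125⁴ = 15.694 ÷ 1.60181 ≈ 9.798

9.80px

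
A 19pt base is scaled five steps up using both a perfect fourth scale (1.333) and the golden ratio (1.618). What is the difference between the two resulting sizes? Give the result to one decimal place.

Perfect fourth: 19.0 × 1.333⁵ = 79.966pt
Golden ratio: 19.0 × 1.618⁵ = 210.691pt
Difference: 210.691 − 79.966 = 130.725pt

130.7pt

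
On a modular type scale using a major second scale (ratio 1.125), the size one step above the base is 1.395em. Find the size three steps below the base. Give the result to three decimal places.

0.871em

The gap is -3 − (1) = -4 steps, so the factor is 1.125^-4.
1.395 ÷ 1.125⁴ = 1.395 ÷ 1.60181 ≈ 0.871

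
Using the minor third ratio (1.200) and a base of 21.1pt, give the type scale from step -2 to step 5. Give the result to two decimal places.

Step -2: 21.1 ÷ 1.200² = 14.65
Step -1: 21.1 ÷ 1.200 = 17.58
Step 0: 21.1pt
Step 1: 21.1 × 1.200 = 25.32
Step 2: 21.1 × 1.200² = 30.38
Step 3: 21.1 × 1.200³ = 36.46
Step 4: 21.1 × 1.200⁴ = 43.75
Step 5: 21.1 × 1.200⁵ = 52.50

14.65pt, 17.58pt, 21.10pt, 25.32pt, 30.38pt, 36.46pt, 43.75pt, 52.50pt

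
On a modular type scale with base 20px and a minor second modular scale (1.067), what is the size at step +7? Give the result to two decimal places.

A modular type scale is a geometric sequence: sizeₙ = base × rⁿ.
20.0 × 1.067⁷ = 20.0 × 1.57453 ≈ 31.49

31.49px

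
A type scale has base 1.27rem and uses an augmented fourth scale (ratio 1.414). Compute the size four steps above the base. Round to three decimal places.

5.077rem

1.27 × 1.414⁴ = 1.27 × 3.99758 ≈ 5.077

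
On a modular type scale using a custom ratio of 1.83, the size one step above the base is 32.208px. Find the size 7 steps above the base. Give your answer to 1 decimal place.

1209.7px

32.208 × 1.83⁶ = 32.208 × 37.55835 ≈ 1209.679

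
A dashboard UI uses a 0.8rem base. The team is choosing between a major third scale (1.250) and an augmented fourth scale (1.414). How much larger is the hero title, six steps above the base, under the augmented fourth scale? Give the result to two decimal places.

3.34rem

Major third: 0.8 × 1.250⁶ = 3.0518rem
Augmented fourth: 0.8 × 1.414⁶ = 6.3942rem
Difference: 6.3942 − 3.0518 = 3.3424rem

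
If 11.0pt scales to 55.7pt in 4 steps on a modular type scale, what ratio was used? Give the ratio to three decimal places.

r⁴ = 55.7 / 11.0, so r = (55.7/11.0)^(1/4).
r = 5.0636^(1/4) ≈ 1.5001

1.500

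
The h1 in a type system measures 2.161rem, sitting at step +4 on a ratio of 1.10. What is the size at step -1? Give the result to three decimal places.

The gap is -1 − (4) = -5 steps, so the factor is 1.10^-5.
2.161 ÷ 1.10⁵ = 2.161 ÷ 1.61051 ≈ 1.342

1.342rem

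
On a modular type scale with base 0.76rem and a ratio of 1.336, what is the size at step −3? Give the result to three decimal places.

0.76 ÷ 1.336³ = 0.76 ÷ 2.38462 ≈ 0.319

0.319rem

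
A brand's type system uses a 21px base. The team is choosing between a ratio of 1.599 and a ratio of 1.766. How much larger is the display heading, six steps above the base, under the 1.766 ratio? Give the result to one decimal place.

286.0px

At 1.599: 21.0 × 1.599⁶ = 351.002px
At 1.766: 21.0 × 1.766⁶ = 637.035px
Difference: 637.035 − 351.002 = 286.033px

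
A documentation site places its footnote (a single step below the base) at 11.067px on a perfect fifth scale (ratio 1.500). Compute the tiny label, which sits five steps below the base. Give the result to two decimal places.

2.19px

The gap is -5 − (-1) = -4 steps, so the factor is 1.500^-4.
11.067 ÷ 1.500⁴ = 11.067 ÷ 5.06250 ≈ 2.186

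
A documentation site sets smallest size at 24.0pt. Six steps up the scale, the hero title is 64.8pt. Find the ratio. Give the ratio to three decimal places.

1.180

r⁶ = 64.8 / 24.0, so r = (64.8/24.0)^(1/6).
r = 2.7000^(1/6) ≈ 1.1800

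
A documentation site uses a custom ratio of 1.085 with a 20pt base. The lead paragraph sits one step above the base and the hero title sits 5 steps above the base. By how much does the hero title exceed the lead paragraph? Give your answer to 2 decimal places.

Step 1: 20.0 × 1.085 = 21.7000pt
Step 5: 20.0 × 1.085⁵ = 30.0731pt
Difference: 30.0731 − 21.7000 = 8.3731pt

8.37pt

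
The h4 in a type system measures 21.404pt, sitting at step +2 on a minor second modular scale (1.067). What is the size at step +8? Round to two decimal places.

31.59pt

21.404 × 1.067⁶ = 21.404 × 1.47566 ≈ 31.585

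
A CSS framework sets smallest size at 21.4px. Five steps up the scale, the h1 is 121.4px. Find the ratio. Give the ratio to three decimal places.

1.415

r⁵ = 121.4 / 21.4, so r = (121.4/21.4)^(1/5).
r = 5.6729^(1/5) ≈ 1.4150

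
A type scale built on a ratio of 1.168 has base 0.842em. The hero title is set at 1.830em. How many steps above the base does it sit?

1.168ⁿ = 1.830 / 0.842 = 2.1734
n = ln(2.1734) / ln(1.168) = 0.7763 / 0.1553 ≈ 5.00

5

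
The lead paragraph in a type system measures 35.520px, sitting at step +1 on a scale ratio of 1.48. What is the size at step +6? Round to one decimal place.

252.2px

The gap is 6 − (1) = 5 steps, so the factor is 1.48^5.
35.520 × 1.48⁵ = 35.520 × 7.10082 ≈ 252.221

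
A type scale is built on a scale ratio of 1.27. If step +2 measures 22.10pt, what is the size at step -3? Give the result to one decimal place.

6.7pt

Moving from step +2 to step -3 is 5 steps down, so divide by r⁵.
22.10 ÷ 1.27⁵ = 22.10 ÷ 3.30384 ≈ 6.689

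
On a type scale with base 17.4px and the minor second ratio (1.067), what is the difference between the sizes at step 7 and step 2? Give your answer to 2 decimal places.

7.59px

Step 2: 17.4 × 1.067² = 19.8097px
Step 7: 17.4 × 1.067⁷ = 27.3968px
Difference: 27.3968 − 19.8097 = 7.5871px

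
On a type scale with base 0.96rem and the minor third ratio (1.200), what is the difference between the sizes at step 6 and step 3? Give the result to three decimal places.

1.208rem

Step 3: 0.96 × 1.200³ = 1.65888rem
Step 6: 0.96 × 1.200⁶ = 2.86654rem
Difference: 2.86654 − 1.65888 = 1.20766rem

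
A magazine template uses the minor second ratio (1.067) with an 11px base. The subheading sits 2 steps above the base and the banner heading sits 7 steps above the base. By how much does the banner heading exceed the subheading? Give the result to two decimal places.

Step 2: 11.0 × 1.067² = 12.5234px
Step 7: 11.0 × 1.067⁷ = 17.3198px
Difference: 17.3198 − 12.5234 = 4.7964px

4.80px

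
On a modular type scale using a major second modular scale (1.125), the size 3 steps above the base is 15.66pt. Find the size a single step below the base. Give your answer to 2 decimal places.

Moving from step +3 to step -1 is 4 steps down, so divide by r⁴.
15.66 ÷ 1.125⁴ = 15.66 ÷ 1.60181 ≈ 9.776

9.78pt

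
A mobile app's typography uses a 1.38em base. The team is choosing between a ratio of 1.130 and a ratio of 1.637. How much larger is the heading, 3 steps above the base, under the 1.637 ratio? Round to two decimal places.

At 1.130: 1.38 × 1.130³ = 1.9912em
At 1.637: 1.38 × 1.637³ = 6.0538em
Difference: 6.0538 − 1.9912 = 4.0626em

4.06em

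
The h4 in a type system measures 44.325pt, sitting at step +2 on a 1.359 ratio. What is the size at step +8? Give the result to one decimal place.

279.2pt

44.325 × 1.359⁶ = 44.325 × 6.29965 ≈ 279.232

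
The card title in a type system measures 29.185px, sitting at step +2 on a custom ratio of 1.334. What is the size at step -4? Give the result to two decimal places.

5.18px

The gap is -4 − (2) = -6 steps, so the factor is 1.334^-6.
29.185 ÷ 1.334⁶ = 29.185 ÷ 5.63553 ≈ 5.179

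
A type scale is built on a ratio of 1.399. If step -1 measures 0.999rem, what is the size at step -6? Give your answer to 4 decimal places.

0.999 ÷ 1.399⁵ = 0.999 ÷ 5.35906 ≈ 0.1864

0.1864rem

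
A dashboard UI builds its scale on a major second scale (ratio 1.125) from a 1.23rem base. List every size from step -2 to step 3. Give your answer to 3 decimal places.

Step -2: 1.23 ÷ 1.125² = 0.972
Step -1: 1.23 ÷ 1.125 = 1.093
Step 0: 1.23rem
Step 1: 1.23 × 1.125 = 1.384
Step 2: 1.23 × 1.125² = 1.557
Step 3: 1.23 × 1.125³ = 1.751

0.972rem, 1.093rem, 1.230rem, 1.384rem, 1.557rem, 1.751rem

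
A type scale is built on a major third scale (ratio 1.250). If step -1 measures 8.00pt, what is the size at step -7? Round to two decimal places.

8.00 ÷ 1.250⁶ = 8.00 ÷ 3.81470 ≈ 2.097

2.10pt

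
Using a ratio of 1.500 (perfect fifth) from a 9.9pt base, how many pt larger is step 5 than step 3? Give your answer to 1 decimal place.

Step 3: 9.9 × 1.500³ = 33.413pt
Step 5: 9.9 × 1.500⁵ = 75.178pt
Difference: 75.178 − 33.413 = 41.765pt

41.8pt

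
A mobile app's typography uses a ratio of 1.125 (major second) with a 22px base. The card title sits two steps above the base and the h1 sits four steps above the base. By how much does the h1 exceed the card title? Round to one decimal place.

7.4px

Step 2: 22.0 × 1.125² = 27.844px
Step 4: 22.0 × 1.125⁴ = 35.240px
Difference: 35.240 − 27.844 = 7.396px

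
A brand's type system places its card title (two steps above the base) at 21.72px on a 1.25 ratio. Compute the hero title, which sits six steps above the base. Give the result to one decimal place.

53.0px

Moving from step +2 to step +6 is 4 steps up, so multiply by r⁴.
21.72 × 1.25⁴ = 21.72 × 2.44141 ≈ 53.027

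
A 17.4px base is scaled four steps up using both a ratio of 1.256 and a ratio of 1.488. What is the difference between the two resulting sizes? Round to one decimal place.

At 1.256: 17.4 × 1.256⁴ = 43.302px
At 1.488: 17.4 × 1.488⁴ = 85.302px
Difference: 85.302 − 43.302 = 42.000px

42.0px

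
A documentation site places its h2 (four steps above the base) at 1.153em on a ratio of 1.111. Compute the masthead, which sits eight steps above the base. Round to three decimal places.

Moving from step +4 to step +8 is 4 steps up, so multiply by r⁴.
1.153 × 1.111⁴ = 1.153 × 1.52355 ≈ 1.757

1.757em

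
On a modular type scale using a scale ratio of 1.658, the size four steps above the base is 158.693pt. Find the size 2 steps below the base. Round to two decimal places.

158.693 ÷ 1.658⁶ = 158.693 ÷ 20.77338 ≈ 7.639

7.64pt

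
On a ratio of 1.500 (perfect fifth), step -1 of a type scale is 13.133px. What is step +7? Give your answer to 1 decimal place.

336.6px

The gap is 7 − (-1) = 8 steps, so the factor is 1.500^8.
13.133 × 1.500⁸ = 13.133 × 25.62891 ≈ 336.584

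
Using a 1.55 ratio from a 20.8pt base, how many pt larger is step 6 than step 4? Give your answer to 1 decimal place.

168.4pt

Step 4: 20.8 × 1.55⁴ = 120.058pt
Step 6: 20.8 × 1.55⁶ = 288.439pt
Difference: 288.439 − 120.058 = 168.381pt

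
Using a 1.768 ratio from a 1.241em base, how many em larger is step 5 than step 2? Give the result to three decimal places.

17.559em

Step 2: 1.241 × 1.768² = 3.87915em
Step 5: 1.241 × 1.768⁵ = 21.43794em
Difference: 21.43794 − 3.87915 = 17.55879em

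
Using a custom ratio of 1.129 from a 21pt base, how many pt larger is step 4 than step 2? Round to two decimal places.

7.35pt

Step 2: 21.0 × 1.129² = 26.7675pt
Step 4: 21.0 × 1.129⁴ = 34.1189pt
Difference: 34.1189 − 26.7675 = 7.3514pt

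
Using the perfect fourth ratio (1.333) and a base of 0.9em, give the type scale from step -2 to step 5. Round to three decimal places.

0.507em, 0.675em, 0.900em, 1.200em, 1.599em, 2.132em, 2.842em, 3.788em

Step -2: 0.9 ÷ 1.333² = 0.507
Step -1: 0.9 ÷ 1.333 = 0.675
Step 0: 0.9em
Step 1: 0.9 × 1.333 = 1.200
Step 2: 0.9 × 1.333² = 1.599
Step 3: 0.9 × 1.333³ = 2.132
Step 4: 0.9 × 1.333⁴ = 2.842
Step 5: 0.9 × 1.333⁵ = 3.788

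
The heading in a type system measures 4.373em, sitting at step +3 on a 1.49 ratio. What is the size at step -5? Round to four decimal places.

4.373 ÷ 1.49⁸ = 4.373 ÷ 24.29350 ≈ 0.1800

0.1800em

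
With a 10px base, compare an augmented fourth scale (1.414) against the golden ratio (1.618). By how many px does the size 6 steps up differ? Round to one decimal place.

99.5px

Augmented fourth: 10.0 × 1.414⁶ = 79.928px
Golden ratio: 10.0 × 1.618⁶ = 179.420px
Difference: 179.420 − 79.928 = 99.492px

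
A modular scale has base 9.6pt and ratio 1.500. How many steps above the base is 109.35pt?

1.500ⁿ = 109.35 / 9.6 = 11.3906
n = ln(11.3906) / ln(1.500) = 2.4328 / 0.4055 ≈ 6.00

6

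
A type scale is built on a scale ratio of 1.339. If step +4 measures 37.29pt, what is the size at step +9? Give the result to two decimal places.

Moving from step +4 to step +9 is 5 steps up, so multiply by r⁵.
37.29 × 1.339⁵ = 37.29 × 4.30430 ≈ 160.507

160.51pt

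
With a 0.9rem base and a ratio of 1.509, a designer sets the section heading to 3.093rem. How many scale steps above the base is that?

3

1.509ⁿ = 3.093 / 0.9 = 3.4367
n = ln(3.4367) / ln(1.509) = 1.2345 / 0.4114 ≈ 3.00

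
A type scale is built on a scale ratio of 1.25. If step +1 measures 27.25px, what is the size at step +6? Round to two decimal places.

83.16px

Moving from step +1 to step +6 is 5 steps up, so multiply by r⁵.
27.25 × 1.25⁵ = 27.25 × 3.05176 ≈ 83.160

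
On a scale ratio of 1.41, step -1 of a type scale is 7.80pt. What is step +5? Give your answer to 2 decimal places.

61.29pt

7.80 × 1.41⁶ = 7.80 × 7.85805 ≈ 61.293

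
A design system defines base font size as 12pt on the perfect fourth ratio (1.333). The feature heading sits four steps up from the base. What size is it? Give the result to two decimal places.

A modular type scale is a geometric sequence: sizeₙ = base × rⁿ.
12.0 × 1.333⁴ = 12.0 × 3.15733 ≈ 37.89

37.89pt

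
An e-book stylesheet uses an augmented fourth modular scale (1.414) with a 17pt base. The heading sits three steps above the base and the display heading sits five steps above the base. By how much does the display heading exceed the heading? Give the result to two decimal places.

48.03pt

Step 3: 17.0 × 1.414³ = 48.0615pt
Step 5: 17.0 × 1.414⁵ = 96.0939pt
Difference: 96.0939 − 48.0615 = 48.0324pt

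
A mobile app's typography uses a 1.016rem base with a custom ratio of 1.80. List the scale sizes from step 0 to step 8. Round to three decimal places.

Step 0: 1.016rem
Step 1: 1.016 × 1.80 = 1.829
Step 2: 1.016 × 1.80² = 3.292
Step 3: 1.016 × 1.80³ = 5.925
Step 4: 1.016 × 1.80⁴ = 10.666
Step 5: 1.016 × 1.80⁵ = 19.198
Step 6: 1.016 × 1.80⁶ = 34.556
Step 7: 1.016 × 1.80⁷ = 62.202
Step 8: 1.016 × 1.80⁸ = 111.963

1.016rem, 1.829rem, 3.292rem, 5.925rem, 10.666rem, 19.198rem, 34.556rem, 62.202rem, 111.963rem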